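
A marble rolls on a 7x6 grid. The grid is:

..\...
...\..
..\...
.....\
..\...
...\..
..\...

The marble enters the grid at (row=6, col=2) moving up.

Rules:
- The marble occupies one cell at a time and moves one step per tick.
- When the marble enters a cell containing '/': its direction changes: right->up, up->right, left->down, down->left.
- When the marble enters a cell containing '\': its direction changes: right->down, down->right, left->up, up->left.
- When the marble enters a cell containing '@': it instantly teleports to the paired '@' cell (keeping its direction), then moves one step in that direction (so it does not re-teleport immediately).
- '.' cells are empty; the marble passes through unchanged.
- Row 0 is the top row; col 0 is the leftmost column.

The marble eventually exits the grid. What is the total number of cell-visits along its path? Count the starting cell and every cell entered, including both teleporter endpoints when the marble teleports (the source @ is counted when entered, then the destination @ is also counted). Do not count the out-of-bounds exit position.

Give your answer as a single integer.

Step 1: enter (6,2), '\' deflects up->left, move left to (6,1)
Step 2: enter (6,1), '.' pass, move left to (6,0)
Step 3: enter (6,0), '.' pass, move left to (6,-1)
Step 4: at (6,-1) — EXIT via left edge, pos 6
Path length (cell visits): 3

Answer: 3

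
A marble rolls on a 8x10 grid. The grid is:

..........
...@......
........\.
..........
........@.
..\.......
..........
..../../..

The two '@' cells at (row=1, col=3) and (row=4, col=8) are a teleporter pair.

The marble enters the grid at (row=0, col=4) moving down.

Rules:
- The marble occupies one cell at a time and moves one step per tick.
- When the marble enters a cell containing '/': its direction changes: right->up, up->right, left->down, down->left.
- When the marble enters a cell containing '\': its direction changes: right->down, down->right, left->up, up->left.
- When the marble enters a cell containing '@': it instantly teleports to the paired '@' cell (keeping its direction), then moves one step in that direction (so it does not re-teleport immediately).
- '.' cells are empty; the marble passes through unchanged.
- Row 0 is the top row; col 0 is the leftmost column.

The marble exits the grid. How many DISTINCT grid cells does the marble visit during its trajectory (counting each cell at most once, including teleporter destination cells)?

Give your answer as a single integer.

Step 1: enter (0,4), '.' pass, move down to (1,4)
Step 2: enter (1,4), '.' pass, move down to (2,4)
Step 3: enter (2,4), '.' pass, move down to (3,4)
Step 4: enter (3,4), '.' pass, move down to (4,4)
Step 5: enter (4,4), '.' pass, move down to (5,4)
Step 6: enter (5,4), '.' pass, move down to (6,4)
Step 7: enter (6,4), '.' pass, move down to (7,4)
Step 8: enter (7,4), '/' deflects down->left, move left to (7,3)
Step 9: enter (7,3), '.' pass, move left to (7,2)
Step 10: enter (7,2), '.' pass, move left to (7,1)
Step 11: enter (7,1), '.' pass, move left to (7,0)
Step 12: enter (7,0), '.' pass, move left to (7,-1)
Step 13: at (7,-1) — EXIT via left edge, pos 7
Distinct cells visited: 12 (path length 12)

Answer: 12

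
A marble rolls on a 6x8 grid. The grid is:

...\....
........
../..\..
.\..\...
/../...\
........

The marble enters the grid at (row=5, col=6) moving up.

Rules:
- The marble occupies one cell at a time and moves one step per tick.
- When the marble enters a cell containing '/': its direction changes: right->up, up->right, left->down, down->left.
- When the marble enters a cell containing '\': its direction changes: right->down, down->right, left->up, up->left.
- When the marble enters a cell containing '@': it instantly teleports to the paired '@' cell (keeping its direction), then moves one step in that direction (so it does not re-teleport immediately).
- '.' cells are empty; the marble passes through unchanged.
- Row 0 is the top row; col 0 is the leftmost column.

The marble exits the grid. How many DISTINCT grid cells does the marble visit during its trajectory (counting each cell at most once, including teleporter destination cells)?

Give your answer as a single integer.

Step 1: enter (5,6), '.' pass, move up to (4,6)
Step 2: enter (4,6), '.' pass, move up to (3,6)
Step 3: enter (3,6), '.' pass, move up to (2,6)
Step 4: enter (2,6), '.' pass, move up to (1,6)
Step 5: enter (1,6), '.' pass, move up to (0,6)
Step 6: enter (0,6), '.' pass, move up to (-1,6)
Step 7: at (-1,6) — EXIT via top edge, pos 6
Distinct cells visited: 6 (path length 6)

Answer: 6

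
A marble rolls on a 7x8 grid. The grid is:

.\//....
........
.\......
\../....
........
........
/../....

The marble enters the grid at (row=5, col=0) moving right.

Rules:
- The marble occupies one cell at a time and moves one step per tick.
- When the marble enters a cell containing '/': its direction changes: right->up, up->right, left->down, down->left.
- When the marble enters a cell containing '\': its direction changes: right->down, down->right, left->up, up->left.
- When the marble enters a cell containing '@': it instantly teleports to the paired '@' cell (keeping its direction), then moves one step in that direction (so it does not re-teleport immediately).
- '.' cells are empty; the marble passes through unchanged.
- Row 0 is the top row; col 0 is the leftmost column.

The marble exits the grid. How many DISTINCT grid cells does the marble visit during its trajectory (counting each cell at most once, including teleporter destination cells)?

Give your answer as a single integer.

Step 1: enter (5,0), '.' pass, move right to (5,1)
Step 2: enter (5,1), '.' pass, move right to (5,2)
Step 3: enter (5,2), '.' pass, move right to (5,3)
Step 4: enter (5,3), '.' pass, move right to (5,4)
Step 5: enter (5,4), '.' pass, move right to (5,5)
Step 6: enter (5,5), '.' pass, move right to (5,6)
Step 7: enter (5,6), '.' pass, move right to (5,7)
Step 8: enter (5,7), '.' pass, move right to (5,8)
Step 9: at (5,8) — EXIT via right edge, pos 5
Distinct cells visited: 8 (path length 8)

Answer: 8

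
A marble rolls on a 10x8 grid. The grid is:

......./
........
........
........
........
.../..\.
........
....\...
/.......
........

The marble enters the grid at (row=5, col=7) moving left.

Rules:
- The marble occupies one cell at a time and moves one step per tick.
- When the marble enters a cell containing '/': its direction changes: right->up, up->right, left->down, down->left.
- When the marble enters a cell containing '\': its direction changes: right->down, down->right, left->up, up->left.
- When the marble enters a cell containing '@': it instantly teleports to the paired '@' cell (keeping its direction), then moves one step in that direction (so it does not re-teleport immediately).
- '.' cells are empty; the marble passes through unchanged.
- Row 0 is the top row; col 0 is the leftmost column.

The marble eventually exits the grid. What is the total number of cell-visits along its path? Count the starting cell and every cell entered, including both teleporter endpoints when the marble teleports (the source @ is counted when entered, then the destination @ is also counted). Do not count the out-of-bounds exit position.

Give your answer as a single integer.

Step 1: enter (5,7), '.' pass, move left to (5,6)
Step 2: enter (5,6), '\' deflects left->up, move up to (4,6)
Step 3: enter (4,6), '.' pass, move up to (3,6)
Step 4: enter (3,6), '.' pass, move up to (2,6)
Step 5: enter (2,6), '.' pass, move up to (1,6)
Step 6: enter (1,6), '.' pass, move up to (0,6)
Step 7: enter (0,6), '.' pass, move up to (-1,6)
Step 8: at (-1,6) — EXIT via top edge, pos 6
Path length (cell visits): 7

Answer: 7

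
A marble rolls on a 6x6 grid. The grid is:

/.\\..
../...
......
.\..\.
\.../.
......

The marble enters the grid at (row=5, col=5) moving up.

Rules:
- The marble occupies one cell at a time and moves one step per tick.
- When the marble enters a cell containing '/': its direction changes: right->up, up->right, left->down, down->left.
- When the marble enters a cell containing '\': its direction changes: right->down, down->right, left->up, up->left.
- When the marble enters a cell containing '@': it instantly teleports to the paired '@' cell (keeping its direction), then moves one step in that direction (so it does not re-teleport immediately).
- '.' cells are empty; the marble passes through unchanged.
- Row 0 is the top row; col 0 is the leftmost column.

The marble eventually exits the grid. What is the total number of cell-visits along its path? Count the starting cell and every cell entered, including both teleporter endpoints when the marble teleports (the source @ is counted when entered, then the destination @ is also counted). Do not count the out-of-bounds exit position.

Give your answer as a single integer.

Answer: 6

Derivation:
Step 1: enter (5,5), '.' pass, move up to (4,5)
Step 2: enter (4,5), '.' pass, move up to (3,5)
Step 3: enter (3,5), '.' pass, move up to (2,5)
Step 4: enter (2,5), '.' pass, move up to (1,5)
Step 5: enter (1,5), '.' pass, move up to (0,5)
Step 6: enter (0,5), '.' pass, move up to (-1,5)
Step 7: at (-1,5) — EXIT via top edge, pos 5
Path length (cell visits): 6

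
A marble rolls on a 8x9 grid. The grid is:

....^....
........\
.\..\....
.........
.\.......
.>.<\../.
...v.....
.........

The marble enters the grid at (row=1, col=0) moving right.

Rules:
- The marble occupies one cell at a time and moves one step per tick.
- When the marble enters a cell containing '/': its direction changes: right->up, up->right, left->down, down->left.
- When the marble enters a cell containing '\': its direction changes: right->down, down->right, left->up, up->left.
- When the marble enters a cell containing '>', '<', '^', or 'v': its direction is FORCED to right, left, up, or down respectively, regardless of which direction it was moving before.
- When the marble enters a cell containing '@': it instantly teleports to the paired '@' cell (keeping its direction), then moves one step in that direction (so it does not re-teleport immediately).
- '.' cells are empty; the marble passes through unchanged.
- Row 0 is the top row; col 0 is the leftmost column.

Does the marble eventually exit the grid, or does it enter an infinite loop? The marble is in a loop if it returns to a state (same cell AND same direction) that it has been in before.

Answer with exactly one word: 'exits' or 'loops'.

Step 1: enter (1,0), '.' pass, move right to (1,1)
Step 2: enter (1,1), '.' pass, move right to (1,2)
Step 3: enter (1,2), '.' pass, move right to (1,3)
Step 4: enter (1,3), '.' pass, move right to (1,4)
Step 5: enter (1,4), '.' pass, move right to (1,5)
Step 6: enter (1,5), '.' pass, move right to (1,6)
Step 7: enter (1,6), '.' pass, move right to (1,7)
Step 8: enter (1,7), '.' pass, move right to (1,8)
Step 9: enter (1,8), '\' deflects right->down, move down to (2,8)
Step 10: enter (2,8), '.' pass, move down to (3,8)
Step 11: enter (3,8), '.' pass, move down to (4,8)
Step 12: enter (4,8), '.' pass, move down to (5,8)
Step 13: enter (5,8), '.' pass, move down to (6,8)
Step 14: enter (6,8), '.' pass, move down to (7,8)
Step 15: enter (7,8), '.' pass, move down to (8,8)
Step 16: at (8,8) — EXIT via bottom edge, pos 8

Answer: exits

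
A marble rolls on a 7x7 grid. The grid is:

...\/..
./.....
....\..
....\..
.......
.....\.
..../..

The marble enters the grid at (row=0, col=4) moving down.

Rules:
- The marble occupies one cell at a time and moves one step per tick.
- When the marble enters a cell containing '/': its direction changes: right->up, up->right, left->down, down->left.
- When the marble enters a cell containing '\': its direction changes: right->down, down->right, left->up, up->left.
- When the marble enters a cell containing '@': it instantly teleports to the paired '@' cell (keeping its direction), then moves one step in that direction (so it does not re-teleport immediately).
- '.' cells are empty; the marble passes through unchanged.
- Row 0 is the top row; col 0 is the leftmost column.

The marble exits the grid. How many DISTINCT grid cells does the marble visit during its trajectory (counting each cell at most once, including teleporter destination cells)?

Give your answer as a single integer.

Answer: 2

Derivation:
Step 1: enter (0,4), '/' deflects down->left, move left to (0,3)
Step 2: enter (0,3), '\' deflects left->up, move up to (-1,3)
Step 3: at (-1,3) — EXIT via top edge, pos 3
Distinct cells visited: 2 (path length 2)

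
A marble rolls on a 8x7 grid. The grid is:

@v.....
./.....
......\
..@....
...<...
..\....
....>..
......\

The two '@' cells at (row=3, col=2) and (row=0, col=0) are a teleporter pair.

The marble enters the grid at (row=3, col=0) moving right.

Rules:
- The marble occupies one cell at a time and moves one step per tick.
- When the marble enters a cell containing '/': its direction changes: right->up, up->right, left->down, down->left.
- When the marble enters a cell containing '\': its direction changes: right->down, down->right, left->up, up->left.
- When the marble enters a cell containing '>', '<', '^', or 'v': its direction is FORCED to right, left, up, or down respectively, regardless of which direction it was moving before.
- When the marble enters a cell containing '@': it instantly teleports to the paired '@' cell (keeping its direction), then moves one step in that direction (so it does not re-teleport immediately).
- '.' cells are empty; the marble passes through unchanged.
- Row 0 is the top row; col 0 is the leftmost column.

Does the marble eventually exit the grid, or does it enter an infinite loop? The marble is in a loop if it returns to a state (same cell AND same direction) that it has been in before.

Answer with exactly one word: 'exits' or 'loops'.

Answer: exits

Derivation:
Step 1: enter (3,0), '.' pass, move right to (3,1)
Step 2: enter (3,1), '.' pass, move right to (3,2)
Step 3: enter (3,2), '@' teleport (3,2)->(0,0), also enter (0,0), move right to (0,1)
Step 4: enter (0,1), 'v' forces right->down, move down to (1,1)
Step 5: enter (1,1), '/' deflects down->left, move left to (1,0)
Step 6: enter (1,0), '.' pass, move left to (1,-1)
Step 7: at (1,-1) — EXIT via left edge, pos 1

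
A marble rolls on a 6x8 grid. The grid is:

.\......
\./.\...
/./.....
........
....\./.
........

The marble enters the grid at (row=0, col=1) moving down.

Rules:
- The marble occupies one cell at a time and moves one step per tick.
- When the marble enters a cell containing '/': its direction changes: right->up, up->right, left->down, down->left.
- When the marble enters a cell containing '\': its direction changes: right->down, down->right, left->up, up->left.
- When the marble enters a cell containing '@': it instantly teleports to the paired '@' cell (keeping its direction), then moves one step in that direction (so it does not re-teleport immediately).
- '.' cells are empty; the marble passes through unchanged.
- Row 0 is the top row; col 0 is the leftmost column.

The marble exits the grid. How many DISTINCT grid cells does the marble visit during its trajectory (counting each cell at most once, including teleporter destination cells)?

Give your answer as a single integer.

Step 1: enter (0,1), '\' deflects down->right, move right to (0,2)
Step 2: enter (0,2), '.' pass, move right to (0,3)
Step 3: enter (0,3), '.' pass, move right to (0,4)
Step 4: enter (0,4), '.' pass, move right to (0,5)
Step 5: enter (0,5), '.' pass, move right to (0,6)
Step 6: enter (0,6), '.' pass, move right to (0,7)
Step 7: enter (0,7), '.' pass, move right to (0,8)
Step 8: at (0,8) — EXIT via right edge, pos 0
Distinct cells visited: 7 (path length 7)

Answer: 7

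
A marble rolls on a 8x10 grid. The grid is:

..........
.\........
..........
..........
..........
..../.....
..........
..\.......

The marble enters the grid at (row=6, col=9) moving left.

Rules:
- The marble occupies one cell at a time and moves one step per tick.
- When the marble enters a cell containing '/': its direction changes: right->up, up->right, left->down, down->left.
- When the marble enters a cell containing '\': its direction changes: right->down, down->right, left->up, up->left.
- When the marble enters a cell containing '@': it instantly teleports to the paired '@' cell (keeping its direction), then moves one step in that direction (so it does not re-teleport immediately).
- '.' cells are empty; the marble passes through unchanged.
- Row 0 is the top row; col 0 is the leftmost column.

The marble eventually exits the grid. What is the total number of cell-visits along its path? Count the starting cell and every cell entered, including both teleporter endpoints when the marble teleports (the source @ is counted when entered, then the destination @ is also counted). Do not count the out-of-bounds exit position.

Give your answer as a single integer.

Answer: 10

Derivation:
Step 1: enter (6,9), '.' pass, move left to (6,8)
Step 2: enter (6,8), '.' pass, move left to (6,7)
Step 3: enter (6,7), '.' pass, move left to (6,6)
Step 4: enter (6,6), '.' pass, move left to (6,5)
Step 5: enter (6,5), '.' pass, move left to (6,4)
Step 6: enter (6,4), '.' pass, move left to (6,3)
Step 7: enter (6,3), '.' pass, move left to (6,2)
Step 8: enter (6,2), '.' pass, move left to (6,1)
Step 9: enter (6,1), '.' pass, move left to (6,0)
Step 10: enter (6,0), '.' pass, move left to (6,-1)
Step 11: at (6,-1) — EXIT via left edge, pos 6
Path length (cell visits): 10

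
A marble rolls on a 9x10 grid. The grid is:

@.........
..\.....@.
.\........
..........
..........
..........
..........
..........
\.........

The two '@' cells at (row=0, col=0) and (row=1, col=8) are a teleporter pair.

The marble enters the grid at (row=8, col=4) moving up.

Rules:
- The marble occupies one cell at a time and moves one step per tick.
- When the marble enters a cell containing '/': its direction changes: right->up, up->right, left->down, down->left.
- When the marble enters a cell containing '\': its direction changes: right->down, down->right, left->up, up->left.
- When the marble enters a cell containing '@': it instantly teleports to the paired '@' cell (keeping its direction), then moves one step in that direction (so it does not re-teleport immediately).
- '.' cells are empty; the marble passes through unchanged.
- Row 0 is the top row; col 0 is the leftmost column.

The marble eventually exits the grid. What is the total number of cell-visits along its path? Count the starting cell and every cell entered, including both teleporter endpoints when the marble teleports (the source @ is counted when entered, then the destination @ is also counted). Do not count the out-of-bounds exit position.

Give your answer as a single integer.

Step 1: enter (8,4), '.' pass, move up to (7,4)
Step 2: enter (7,4), '.' pass, move up to (6,4)
Step 3: enter (6,4), '.' pass, move up to (5,4)
Step 4: enter (5,4), '.' pass, move up to (4,4)
Step 5: enter (4,4), '.' pass, move up to (3,4)
Step 6: enter (3,4), '.' pass, move up to (2,4)
Step 7: enter (2,4), '.' pass, move up to (1,4)
Step 8: enter (1,4), '.' pass, move up to (0,4)
Step 9: enter (0,4), '.' pass, move up to (-1,4)
Step 10: at (-1,4) — EXIT via top edge, pos 4
Path length (cell visits): 9

Answer: 9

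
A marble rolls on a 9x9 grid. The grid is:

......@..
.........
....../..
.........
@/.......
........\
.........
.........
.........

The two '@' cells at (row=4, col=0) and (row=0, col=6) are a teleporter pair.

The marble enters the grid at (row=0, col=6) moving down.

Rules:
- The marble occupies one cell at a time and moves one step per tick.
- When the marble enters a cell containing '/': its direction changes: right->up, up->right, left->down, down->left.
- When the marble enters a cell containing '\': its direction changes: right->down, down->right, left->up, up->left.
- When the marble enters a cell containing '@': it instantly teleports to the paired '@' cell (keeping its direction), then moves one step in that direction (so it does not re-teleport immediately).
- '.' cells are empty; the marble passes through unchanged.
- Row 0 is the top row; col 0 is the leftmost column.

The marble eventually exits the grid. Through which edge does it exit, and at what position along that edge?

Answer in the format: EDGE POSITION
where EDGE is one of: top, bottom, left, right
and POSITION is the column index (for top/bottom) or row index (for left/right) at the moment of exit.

Step 1: enter (0,6), '@' teleport (0,6)->(4,0), also enter (4,0), move down to (5,0)
Step 2: enter (5,0), '.' pass, move down to (6,0)
Step 3: enter (6,0), '.' pass, move down to (7,0)
Step 4: enter (7,0), '.' pass, move down to (8,0)
Step 5: enter (8,0), '.' pass, move down to (9,0)
Step 6: at (9,0) — EXIT via bottom edge, pos 0

Answer: bottom 0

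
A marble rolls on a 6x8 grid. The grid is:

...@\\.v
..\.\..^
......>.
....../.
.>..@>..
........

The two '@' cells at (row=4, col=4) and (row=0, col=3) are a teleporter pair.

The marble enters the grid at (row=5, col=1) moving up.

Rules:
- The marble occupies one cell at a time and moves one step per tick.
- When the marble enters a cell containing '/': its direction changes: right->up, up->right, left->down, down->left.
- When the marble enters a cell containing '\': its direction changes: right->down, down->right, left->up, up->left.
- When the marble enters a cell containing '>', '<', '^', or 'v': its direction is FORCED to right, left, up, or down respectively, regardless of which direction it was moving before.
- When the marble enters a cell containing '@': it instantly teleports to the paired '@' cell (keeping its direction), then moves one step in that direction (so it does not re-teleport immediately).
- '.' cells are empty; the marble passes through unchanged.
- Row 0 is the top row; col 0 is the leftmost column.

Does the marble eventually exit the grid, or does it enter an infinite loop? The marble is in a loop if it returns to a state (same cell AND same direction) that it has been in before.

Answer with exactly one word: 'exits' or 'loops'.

Answer: loops

Derivation:
Step 1: enter (5,1), '.' pass, move up to (4,1)
Step 2: enter (4,1), '>' forces up->right, move right to (4,2)
Step 3: enter (4,2), '.' pass, move right to (4,3)
Step 4: enter (4,3), '.' pass, move right to (4,4)
Step 5: enter (4,4), '@' teleport (4,4)->(0,3), also enter (0,3), move right to (0,4)
Step 6: enter (0,4), '\' deflects right->down, move down to (1,4)
Step 7: enter (1,4), '\' deflects down->right, move right to (1,5)
Step 8: enter (1,5), '.' pass, move right to (1,6)
Step 9: enter (1,6), '.' pass, move right to (1,7)
Step 10: enter (1,7), '^' forces right->up, move up to (0,7)
Step 11: enter (0,7), 'v' forces up->down, move down to (1,7)
Step 12: enter (1,7), '^' forces down->up, move up to (0,7)
Step 13: at (0,7) dir=up — LOOP DETECTED (seen before)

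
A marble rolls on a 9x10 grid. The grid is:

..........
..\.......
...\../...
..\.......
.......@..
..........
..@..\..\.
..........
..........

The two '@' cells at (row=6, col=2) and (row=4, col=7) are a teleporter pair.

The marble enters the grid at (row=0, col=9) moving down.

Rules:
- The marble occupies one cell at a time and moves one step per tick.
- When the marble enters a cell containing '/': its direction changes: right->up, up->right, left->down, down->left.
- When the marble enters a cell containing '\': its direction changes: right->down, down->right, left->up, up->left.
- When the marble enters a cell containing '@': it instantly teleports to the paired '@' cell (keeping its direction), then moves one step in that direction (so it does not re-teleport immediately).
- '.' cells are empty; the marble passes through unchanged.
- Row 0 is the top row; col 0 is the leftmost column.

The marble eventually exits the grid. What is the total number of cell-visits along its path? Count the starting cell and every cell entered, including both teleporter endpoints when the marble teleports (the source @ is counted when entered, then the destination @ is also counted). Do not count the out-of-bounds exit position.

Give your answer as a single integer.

Step 1: enter (0,9), '.' pass, move down to (1,9)
Step 2: enter (1,9), '.' pass, move down to (2,9)
Step 3: enter (2,9), '.' pass, move down to (3,9)
Step 4: enter (3,9), '.' pass, move down to (4,9)
Step 5: enter (4,9), '.' pass, move down to (5,9)
Step 6: enter (5,9), '.' pass, move down to (6,9)
Step 7: enter (6,9), '.' pass, move down to (7,9)
Step 8: enter (7,9), '.' pass, move down to (8,9)
Step 9: enter (8,9), '.' pass, move down to (9,9)
Step 10: at (9,9) — EXIT via bottom edge, pos 9
Path length (cell visits): 9

Answer: 9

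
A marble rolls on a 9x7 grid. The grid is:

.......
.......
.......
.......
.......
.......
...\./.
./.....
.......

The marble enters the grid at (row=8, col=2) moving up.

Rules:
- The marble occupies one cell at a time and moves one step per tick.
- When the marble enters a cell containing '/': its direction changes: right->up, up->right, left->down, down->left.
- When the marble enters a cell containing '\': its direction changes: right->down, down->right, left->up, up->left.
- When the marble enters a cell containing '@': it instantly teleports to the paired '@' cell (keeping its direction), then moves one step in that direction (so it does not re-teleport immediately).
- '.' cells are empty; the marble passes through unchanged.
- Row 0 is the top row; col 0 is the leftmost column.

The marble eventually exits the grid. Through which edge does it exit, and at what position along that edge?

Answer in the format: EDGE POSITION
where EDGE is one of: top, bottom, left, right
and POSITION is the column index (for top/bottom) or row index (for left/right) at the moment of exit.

Answer: top 2

Derivation:
Step 1: enter (8,2), '.' pass, move up to (7,2)
Step 2: enter (7,2), '.' pass, move up to (6,2)
Step 3: enter (6,2), '.' pass, move up to (5,2)
Step 4: enter (5,2), '.' pass, move up to (4,2)
Step 5: enter (4,2), '.' pass, move up to (3,2)
Step 6: enter (3,2), '.' pass, move up to (2,2)
Step 7: enter (2,2), '.' pass, move up to (1,2)
Step 8: enter (1,2), '.' pass, move up to (0,2)
Step 9: enter (0,2), '.' pass, move up to (-1,2)
Step 10: at (-1,2) — EXIT via top edge, pos 2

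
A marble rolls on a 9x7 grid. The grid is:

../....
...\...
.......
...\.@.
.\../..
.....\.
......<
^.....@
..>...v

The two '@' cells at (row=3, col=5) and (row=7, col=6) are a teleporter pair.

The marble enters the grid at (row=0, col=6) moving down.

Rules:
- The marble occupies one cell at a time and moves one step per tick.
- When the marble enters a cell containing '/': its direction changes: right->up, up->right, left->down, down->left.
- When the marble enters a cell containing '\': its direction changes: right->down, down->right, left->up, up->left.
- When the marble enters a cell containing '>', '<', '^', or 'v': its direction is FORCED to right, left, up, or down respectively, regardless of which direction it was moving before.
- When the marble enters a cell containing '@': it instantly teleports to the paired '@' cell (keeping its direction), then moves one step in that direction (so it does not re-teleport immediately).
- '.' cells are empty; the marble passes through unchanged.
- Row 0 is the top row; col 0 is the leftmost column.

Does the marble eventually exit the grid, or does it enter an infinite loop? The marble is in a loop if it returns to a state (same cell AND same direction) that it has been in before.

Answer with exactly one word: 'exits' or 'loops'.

Answer: exits

Derivation:
Step 1: enter (0,6), '.' pass, move down to (1,6)
Step 2: enter (1,6), '.' pass, move down to (2,6)
Step 3: enter (2,6), '.' pass, move down to (3,6)
Step 4: enter (3,6), '.' pass, move down to (4,6)
Step 5: enter (4,6), '.' pass, move down to (5,6)
Step 6: enter (5,6), '.' pass, move down to (6,6)
Step 7: enter (6,6), '<' forces down->left, move left to (6,5)
Step 8: enter (6,5), '.' pass, move left to (6,4)
Step 9: enter (6,4), '.' pass, move left to (6,3)
Step 10: enter (6,3), '.' pass, move left to (6,2)
Step 11: enter (6,2), '.' pass, move left to (6,1)
Step 12: enter (6,1), '.' pass, move left to (6,0)
Step 13: enter (6,0), '.' pass, move left to (6,-1)
Step 14: at (6,-1) — EXIT via left edge, pos 6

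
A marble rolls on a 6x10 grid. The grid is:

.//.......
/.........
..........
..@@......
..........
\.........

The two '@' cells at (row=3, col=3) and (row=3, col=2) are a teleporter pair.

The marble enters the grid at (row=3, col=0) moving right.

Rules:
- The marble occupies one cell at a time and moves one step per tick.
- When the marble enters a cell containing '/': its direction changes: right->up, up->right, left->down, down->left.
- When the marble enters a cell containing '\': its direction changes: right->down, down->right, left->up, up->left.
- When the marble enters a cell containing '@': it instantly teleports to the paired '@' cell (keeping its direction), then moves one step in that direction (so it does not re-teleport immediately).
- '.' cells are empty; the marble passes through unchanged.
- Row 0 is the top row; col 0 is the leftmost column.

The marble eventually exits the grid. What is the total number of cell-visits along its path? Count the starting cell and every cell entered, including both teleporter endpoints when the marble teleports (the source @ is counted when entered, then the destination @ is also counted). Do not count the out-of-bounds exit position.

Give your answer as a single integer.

Answer: 10

Derivation:
Step 1: enter (3,0), '.' pass, move right to (3,1)
Step 2: enter (3,1), '.' pass, move right to (3,2)
Step 3: enter (3,2), '@' teleport (3,2)->(3,3), also enter (3,3), move right to (3,4)
Step 4: enter (3,4), '.' pass, move right to (3,5)
Step 5: enter (3,5), '.' pass, move right to (3,6)
Step 6: enter (3,6), '.' pass, move right to (3,7)
Step 7: enter (3,7), '.' pass, move right to (3,8)
Step 8: enter (3,8), '.' pass, move right to (3,9)
Step 9: enter (3,9), '.' pass, move right to (3,10)
Step 10: at (3,10) — EXIT via right edge, pos 3
Path length (cell visits): 10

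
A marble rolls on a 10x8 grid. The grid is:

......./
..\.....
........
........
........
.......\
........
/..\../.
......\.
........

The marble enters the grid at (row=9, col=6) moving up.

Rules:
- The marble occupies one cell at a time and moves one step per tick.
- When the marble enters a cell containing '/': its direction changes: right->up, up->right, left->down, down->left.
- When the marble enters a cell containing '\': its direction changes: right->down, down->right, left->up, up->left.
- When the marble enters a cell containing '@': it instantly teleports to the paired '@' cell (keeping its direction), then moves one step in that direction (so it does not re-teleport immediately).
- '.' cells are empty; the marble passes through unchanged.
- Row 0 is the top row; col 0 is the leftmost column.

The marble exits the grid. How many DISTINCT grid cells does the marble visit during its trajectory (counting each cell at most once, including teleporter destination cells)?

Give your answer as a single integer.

Answer: 8

Derivation:
Step 1: enter (9,6), '.' pass, move up to (8,6)
Step 2: enter (8,6), '\' deflects up->left, move left to (8,5)
Step 3: enter (8,5), '.' pass, move left to (8,4)
Step 4: enter (8,4), '.' pass, move left to (8,3)
Step 5: enter (8,3), '.' pass, move left to (8,2)
Step 6: enter (8,2), '.' pass, move left to (8,1)
Step 7: enter (8,1), '.' pass, move left to (8,0)
Step 8: enter (8,0), '.' pass, move left to (8,-1)
Step 9: at (8,-1) — EXIT via left edge, pos 8
Distinct cells visited: 8 (path length 8)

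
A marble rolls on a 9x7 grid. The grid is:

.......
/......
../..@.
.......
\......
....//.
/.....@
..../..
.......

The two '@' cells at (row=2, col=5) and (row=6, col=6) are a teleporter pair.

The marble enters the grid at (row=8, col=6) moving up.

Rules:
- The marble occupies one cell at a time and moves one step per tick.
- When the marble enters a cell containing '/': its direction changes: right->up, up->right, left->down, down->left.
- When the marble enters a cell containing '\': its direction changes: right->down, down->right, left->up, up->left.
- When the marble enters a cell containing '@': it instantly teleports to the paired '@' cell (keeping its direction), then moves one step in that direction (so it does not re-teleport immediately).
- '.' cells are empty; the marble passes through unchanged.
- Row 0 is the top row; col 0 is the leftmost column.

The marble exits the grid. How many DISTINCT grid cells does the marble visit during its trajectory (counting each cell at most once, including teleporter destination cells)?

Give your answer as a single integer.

Answer: 6

Derivation:
Step 1: enter (8,6), '.' pass, move up to (7,6)
Step 2: enter (7,6), '.' pass, move up to (6,6)
Step 3: enter (6,6), '@' teleport (6,6)->(2,5), also enter (2,5), move up to (1,5)
Step 4: enter (1,5), '.' pass, move up to (0,5)
Step 5: enter (0,5), '.' pass, move up to (-1,5)
Step 6: at (-1,5) — EXIT via top edge, pos 5
Distinct cells visited: 6 (path length 6)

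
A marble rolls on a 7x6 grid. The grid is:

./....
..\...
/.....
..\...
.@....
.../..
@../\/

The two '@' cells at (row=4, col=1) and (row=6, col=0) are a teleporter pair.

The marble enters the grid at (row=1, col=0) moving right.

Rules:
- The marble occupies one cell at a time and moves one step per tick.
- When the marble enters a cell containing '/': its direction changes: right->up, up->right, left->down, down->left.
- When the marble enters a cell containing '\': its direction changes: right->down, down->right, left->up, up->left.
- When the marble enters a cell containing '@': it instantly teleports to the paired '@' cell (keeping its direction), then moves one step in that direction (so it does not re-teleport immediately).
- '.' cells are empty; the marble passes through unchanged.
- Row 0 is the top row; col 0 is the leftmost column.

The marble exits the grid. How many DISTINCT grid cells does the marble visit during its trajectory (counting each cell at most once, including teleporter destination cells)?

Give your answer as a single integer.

Step 1: enter (1,0), '.' pass, move right to (1,1)
Step 2: enter (1,1), '.' pass, move right to (1,2)
Step 3: enter (1,2), '\' deflects right->down, move down to (2,2)
Step 4: enter (2,2), '.' pass, move down to (3,2)
Step 5: enter (3,2), '\' deflects down->right, move right to (3,3)
Step 6: enter (3,3), '.' pass, move right to (3,4)
Step 7: enter (3,4), '.' pass, move right to (3,5)
Step 8: enter (3,5), '.' pass, move right to (3,6)
Step 9: at (3,6) — EXIT via right edge, pos 3
Distinct cells visited: 8 (path length 8)

Answer: 8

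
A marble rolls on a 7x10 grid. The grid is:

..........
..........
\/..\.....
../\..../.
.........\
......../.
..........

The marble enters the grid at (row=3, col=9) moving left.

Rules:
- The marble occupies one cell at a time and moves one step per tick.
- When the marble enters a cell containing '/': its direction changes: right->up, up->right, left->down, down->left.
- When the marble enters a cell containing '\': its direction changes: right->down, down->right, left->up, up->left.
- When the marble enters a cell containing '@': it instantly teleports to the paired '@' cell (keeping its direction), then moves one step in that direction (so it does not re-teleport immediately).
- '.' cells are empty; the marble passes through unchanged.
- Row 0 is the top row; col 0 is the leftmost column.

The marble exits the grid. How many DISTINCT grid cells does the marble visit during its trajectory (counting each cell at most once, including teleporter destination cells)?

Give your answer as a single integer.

Step 1: enter (3,9), '.' pass, move left to (3,8)
Step 2: enter (3,8), '/' deflects left->down, move down to (4,8)
Step 3: enter (4,8), '.' pass, move down to (5,8)
Step 4: enter (5,8), '/' deflects down->left, move left to (5,7)
Step 5: enter (5,7), '.' pass, move left to (5,6)
Step 6: enter (5,6), '.' pass, move left to (5,5)
Step 7: enter (5,5), '.' pass, move left to (5,4)
Step 8: enter (5,4), '.' pass, move left to (5,3)
Step 9: enter (5,3), '.' pass, move left to (5,2)
Step 10: enter (5,2), '.' pass, move left to (5,1)
Step 11: enter (5,1), '.' pass, move left to (5,0)
Step 12: enter (5,0), '.' pass, move left to (5,-1)
Step 13: at (5,-1) — EXIT via left edge, pos 5
Distinct cells visited: 12 (path length 12)

Answer: 12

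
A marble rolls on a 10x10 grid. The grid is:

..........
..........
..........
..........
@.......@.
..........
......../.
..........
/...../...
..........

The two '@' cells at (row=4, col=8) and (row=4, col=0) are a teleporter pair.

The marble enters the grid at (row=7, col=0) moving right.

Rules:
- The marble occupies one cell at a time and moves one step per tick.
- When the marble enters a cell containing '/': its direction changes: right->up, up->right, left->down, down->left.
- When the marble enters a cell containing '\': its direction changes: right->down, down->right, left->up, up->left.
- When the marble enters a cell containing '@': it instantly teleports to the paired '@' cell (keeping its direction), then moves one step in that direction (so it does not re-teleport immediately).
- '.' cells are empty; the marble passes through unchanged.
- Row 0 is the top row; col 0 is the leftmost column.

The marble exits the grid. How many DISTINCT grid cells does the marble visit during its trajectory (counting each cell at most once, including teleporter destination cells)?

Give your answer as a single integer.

Step 1: enter (7,0), '.' pass, move right to (7,1)
Step 2: enter (7,1), '.' pass, move right to (7,2)
Step 3: enter (7,2), '.' pass, move right to (7,3)
Step 4: enter (7,3), '.' pass, move right to (7,4)
Step 5: enter (7,4), '.' pass, move right to (7,5)
Step 6: enter (7,5), '.' pass, move right to (7,6)
Step 7: enter (7,6), '.' pass, move right to (7,7)
Step 8: enter (7,7), '.' pass, move right to (7,8)
Step 9: enter (7,8), '.' pass, move right to (7,9)
Step 10: enter (7,9), '.' pass, move right to (7,10)
Step 11: at (7,10) — EXIT via right edge, pos 7
Distinct cells visited: 10 (path length 10)

Answer: 10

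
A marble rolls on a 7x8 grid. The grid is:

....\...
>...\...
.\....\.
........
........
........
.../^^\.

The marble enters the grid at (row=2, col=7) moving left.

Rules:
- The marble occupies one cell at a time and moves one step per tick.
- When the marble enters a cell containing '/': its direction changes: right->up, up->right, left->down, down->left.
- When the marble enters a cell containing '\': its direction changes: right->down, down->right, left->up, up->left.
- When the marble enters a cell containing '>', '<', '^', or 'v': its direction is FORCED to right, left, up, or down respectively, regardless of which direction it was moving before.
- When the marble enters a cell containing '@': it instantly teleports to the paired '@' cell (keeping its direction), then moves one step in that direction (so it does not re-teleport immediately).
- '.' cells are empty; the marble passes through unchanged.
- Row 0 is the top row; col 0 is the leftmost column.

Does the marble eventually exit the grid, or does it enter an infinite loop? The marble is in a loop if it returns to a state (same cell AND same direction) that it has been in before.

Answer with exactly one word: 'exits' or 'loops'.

Answer: exits

Derivation:
Step 1: enter (2,7), '.' pass, move left to (2,6)
Step 2: enter (2,6), '\' deflects left->up, move up to (1,6)
Step 3: enter (1,6), '.' pass, move up to (0,6)
Step 4: enter (0,6), '.' pass, move up to (-1,6)
Step 5: at (-1,6) — EXIT via top edge, pos 6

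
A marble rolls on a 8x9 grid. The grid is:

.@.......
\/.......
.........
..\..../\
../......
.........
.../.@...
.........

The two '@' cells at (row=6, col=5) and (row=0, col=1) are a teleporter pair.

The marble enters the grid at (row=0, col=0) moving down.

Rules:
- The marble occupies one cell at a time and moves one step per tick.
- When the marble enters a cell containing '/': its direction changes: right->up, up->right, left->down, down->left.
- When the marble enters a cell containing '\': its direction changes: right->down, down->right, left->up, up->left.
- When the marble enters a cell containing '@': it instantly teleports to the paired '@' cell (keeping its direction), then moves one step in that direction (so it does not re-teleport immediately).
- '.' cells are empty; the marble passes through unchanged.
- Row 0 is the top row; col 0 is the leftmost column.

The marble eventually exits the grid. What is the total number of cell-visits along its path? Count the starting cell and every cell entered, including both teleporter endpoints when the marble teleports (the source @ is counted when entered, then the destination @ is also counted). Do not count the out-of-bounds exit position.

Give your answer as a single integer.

Step 1: enter (0,0), '.' pass, move down to (1,0)
Step 2: enter (1,0), '\' deflects down->right, move right to (1,1)
Step 3: enter (1,1), '/' deflects right->up, move up to (0,1)
Step 4: enter (0,1), '@' teleport (0,1)->(6,5), also enter (6,5), move up to (5,5)
Step 5: enter (5,5), '.' pass, move up to (4,5)
Step 6: enter (4,5), '.' pass, move up to (3,5)
Step 7: enter (3,5), '.' pass, move up to (2,5)
Step 8: enter (2,5), '.' pass, move up to (1,5)
Step 9: enter (1,5), '.' pass, move up to (0,5)
Step 10: enter (0,5), '.' pass, move up to (-1,5)
Step 11: at (-1,5) — EXIT via top edge, pos 5
Path length (cell visits): 11

Answer: 11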